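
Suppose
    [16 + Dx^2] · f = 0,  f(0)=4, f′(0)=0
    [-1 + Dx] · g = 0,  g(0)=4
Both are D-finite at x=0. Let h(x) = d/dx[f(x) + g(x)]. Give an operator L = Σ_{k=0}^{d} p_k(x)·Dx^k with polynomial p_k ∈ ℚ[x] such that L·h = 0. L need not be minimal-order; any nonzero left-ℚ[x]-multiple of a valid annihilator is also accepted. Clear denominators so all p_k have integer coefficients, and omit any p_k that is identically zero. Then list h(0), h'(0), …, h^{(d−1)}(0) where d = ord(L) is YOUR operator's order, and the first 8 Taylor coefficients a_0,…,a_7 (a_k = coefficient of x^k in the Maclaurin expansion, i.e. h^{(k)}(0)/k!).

f: a_k = 4, 0, -32, 0, 128/3, 0, -1024/45, 0, …
g: a_k = 4, 4, 2, 2/3, 1/6, 1/30, 1/180, 1/1260, …
Sum ⇒ L₀ = lclm(L_f,L_g) in ℚ(x)⟨Dx⟩.
h=h₀': d/dx-closure on L₀ ⇒ L.
L = 16 - 16·Dx + Dx^2 - Dx^3  (order 3).
h: a_k = 4, -60, 2, 514/3, 1/6, -273/2, 1/180, 65537/1260, …
ICs: h(0) = 4, h′(0) = -60, h′′(0) = 4.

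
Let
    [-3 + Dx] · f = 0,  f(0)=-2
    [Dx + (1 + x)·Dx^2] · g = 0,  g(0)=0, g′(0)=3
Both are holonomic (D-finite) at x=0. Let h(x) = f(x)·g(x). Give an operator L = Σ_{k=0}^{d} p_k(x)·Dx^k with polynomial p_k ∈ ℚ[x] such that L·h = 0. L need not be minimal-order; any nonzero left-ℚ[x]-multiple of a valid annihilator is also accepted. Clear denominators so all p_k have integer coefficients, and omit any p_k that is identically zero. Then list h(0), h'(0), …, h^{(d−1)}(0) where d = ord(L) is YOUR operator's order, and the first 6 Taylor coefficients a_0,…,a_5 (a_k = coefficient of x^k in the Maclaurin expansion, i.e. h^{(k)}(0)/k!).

L = (6 + 9·x) + (-5 - 6·x)·Dx + (1 + x)·Dx^2  (order 2).
h: a_k = 0, -6, -15, -20, -18, -249/20, …
ICs: h(0) = 0, h′(0) = -6.

f: a_k = -2, -6, -9, -9, -27/4, -81/20, …
g: a_k = 0, 3, -3/2, 1, -3/4, 3/5, …
h₀=f·g: eliminate ⇒ L₀, order ≤ 1·2.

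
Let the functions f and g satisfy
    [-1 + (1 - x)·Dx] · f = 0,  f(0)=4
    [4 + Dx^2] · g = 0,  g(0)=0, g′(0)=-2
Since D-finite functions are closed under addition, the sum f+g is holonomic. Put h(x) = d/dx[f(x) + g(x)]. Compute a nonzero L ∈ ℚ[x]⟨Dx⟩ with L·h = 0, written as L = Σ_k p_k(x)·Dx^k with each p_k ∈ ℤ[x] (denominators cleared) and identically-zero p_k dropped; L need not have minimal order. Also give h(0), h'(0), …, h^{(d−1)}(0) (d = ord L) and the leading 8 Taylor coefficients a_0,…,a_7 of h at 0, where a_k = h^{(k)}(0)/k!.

f: a_k = 4, 4, 4, 4, 4, 4, 4, 4, …
g: a_k = 0, -2, 0, 4/3, 0, -4/15, 0, 8/315, …
f+g: L₀ = lclm(L_f,L_g), ord ≤ 1+2.
Derive L from L₀ (diff closure).
L = (64 - 32·x + 16·x^2) + (-20 + 36·x - 24·x^2 + 8·x^3)·Dx + (16 - 8·x + 4·x^2)·Dx^2 + (-5 + 9·x - 6·x^2 + 2·x^3)·Dx^3  (order 3).
h: a_k = 2, 8, 16, 16, 56/3, 24, 1268/45, 32, …
ICs: h(0) = 2, h′(0) = 8, h′′(0) = 32.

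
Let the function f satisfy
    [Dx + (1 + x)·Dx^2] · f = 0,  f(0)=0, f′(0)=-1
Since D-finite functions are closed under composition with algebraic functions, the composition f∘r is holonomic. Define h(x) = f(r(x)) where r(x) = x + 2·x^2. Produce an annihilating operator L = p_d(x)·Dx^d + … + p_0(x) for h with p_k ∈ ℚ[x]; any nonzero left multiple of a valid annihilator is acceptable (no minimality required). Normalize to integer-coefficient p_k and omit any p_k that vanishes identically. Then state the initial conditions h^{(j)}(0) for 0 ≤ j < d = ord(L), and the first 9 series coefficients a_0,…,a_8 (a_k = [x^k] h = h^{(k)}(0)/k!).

L = (-3 + 4·x + 8·x^2)·Dx + (1 + 5·x + 6·x^2 + 8·x^3)·Dx^2  (order 2).
h: a_k = 0, -1, -3/2, 5/3, 1/4, -11/5, 3/2, 13/7, -31/8, …
ICs: h(0) = 0, h′(0) = -1.

f: a_k = 0, -1, 1/2, -1/3, 1/4, -1/5, 1/6, -1/7, 1/8, …
f∘r: x↦r, Dx↦Dx/r' in L_f ⇒ L₀.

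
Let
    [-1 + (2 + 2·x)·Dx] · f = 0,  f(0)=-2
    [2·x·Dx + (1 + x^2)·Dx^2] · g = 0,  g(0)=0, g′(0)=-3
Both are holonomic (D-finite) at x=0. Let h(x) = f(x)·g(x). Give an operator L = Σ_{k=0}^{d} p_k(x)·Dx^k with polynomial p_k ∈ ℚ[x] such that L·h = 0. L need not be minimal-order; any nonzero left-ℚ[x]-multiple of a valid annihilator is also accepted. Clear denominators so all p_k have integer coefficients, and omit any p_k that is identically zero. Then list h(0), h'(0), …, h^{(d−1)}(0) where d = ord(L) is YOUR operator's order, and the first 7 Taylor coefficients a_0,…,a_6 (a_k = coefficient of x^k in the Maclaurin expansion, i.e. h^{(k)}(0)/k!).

f: a_k = -2, -1, 1/4, -1/8, 5/64, -7/128, 21/512, …
g: a_k = 0, -3, 0, 1, 0, -3/5, 0, …
h₀=f·g: eliminate ⇒ L₀, order ≤ 1·2.
L = (3 - 4·x - x^2) + (-4 + 4·x + 12·x^2 + 4·x^3)·Dx + (4 + 8·x + 8·x^2 + 8·x^3 + 4·x^4)·Dx^2  (order 2).
h: a_k = 0, 6, 3, -11/4, -5/8, 389/320, 409/640, …
ICs: h(0) = 0, h′(0) = 6.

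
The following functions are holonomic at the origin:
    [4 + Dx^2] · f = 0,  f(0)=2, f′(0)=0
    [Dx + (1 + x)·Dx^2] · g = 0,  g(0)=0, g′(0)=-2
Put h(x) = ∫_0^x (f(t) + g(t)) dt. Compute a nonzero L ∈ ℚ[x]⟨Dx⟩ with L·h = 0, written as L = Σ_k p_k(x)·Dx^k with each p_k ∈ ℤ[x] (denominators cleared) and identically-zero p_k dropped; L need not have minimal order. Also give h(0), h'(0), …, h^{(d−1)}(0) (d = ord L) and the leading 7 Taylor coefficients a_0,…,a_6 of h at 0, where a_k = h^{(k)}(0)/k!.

f: a_k = 2, 0, -4, 0, 4/3, 0, -8/45, …
g: a_k = 0, -2, 1, -2/3, 1/2, -2/5, 1/3, …
f+g: L₀ = lclm(L_f,L_g), ord ≤ 2+2.
h=∫h₀ ⇒ L = L₀·Dx.
L = (20 + 16·x + 8·x^2)·Dx^2 + (12 + 28·x + 24·x^2 + 8·x^3)·Dx^3 + (5 + 4·x + 2·x^2)·Dx^4 + (3 + 7·x + 6·x^2 + 2·x^3)·Dx^5  (order 5).
h: a_k = 0, 2, -1, -1, -1/6, 11/30, -1/15, …
ICs: h(0) = 0, h′(0) = 2, h′′(0) = -2, h′′′(0) = -6, h′′′′(0) = -4.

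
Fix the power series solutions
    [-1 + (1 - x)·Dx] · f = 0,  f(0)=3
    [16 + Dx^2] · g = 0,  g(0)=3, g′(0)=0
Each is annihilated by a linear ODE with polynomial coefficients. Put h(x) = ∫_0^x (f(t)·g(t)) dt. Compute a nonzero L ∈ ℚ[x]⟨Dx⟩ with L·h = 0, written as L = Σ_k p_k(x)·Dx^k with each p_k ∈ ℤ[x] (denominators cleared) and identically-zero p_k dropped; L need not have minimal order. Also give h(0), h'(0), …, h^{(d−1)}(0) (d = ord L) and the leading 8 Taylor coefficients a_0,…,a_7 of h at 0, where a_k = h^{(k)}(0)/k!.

L = (-16 + 16·x)·Dx + 2·Dx^2 + (-1 + x)·Dx^3  (order 3).
h: a_k = 0, 9, 9/2, -21, -63/4, 33/5, 11/2, -13/5, …
ICs: h(0) = 0, h′(0) = 9, h′′(0) = 9.

f: a_k = 3, 3, 3, 3, 3, 3, 3, 3, …
g: a_k = 3, 0, -24, 0, 32, 0, -256/15, 0, …
L₀ := L_f ⊗_s L_g (sym. prod.), ord ≤ 2.
h=∫h₀ ⇒ L = L₀·Dx.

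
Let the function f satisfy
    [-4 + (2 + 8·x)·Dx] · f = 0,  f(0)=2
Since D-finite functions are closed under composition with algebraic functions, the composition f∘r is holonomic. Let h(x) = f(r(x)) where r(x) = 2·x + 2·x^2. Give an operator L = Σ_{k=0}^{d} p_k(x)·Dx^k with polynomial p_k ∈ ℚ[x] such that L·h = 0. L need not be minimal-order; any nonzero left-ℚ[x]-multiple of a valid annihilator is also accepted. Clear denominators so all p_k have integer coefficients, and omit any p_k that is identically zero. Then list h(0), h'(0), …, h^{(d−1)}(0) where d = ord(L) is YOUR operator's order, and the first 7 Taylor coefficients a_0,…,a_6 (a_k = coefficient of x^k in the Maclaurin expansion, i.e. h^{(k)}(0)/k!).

f: a_k = 2, 4, -4, 8, -20, 56, -168, …
L₀ from L_f via x↦r, Dx↦r'^{-1}Dx.
L = (-4 - 8·x) + (1 + 8·x + 8·x^2)·Dx  (order 1).
h: a_k = 2, 8, -8, 32, -144, 704, -3648, …
ICs: h(0) = 2.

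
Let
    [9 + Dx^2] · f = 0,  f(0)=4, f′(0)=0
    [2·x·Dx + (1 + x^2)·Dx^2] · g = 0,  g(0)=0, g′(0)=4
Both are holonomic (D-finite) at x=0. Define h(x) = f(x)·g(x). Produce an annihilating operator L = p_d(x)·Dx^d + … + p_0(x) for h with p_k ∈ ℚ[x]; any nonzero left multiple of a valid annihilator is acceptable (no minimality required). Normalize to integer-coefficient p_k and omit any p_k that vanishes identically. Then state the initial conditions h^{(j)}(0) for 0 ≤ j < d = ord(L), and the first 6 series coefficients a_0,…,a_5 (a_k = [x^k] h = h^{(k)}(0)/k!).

f: a_k = 4, 0, -18, 0, 27/2, 0, …
g: a_k = 0, 4, 0, -4/3, 0, 4/5, …
h₀=f·g: eliminate ⇒ L₀, order ≤ 2·2.
L = (1170 + 3834·x^2 + 4779·x^4 + 2916·x^6 + 729·x^8) + (396·x + 1044·x^3 + 972·x^5 + 324·x^7)·Dx + (220 + 768·x^2 + 1026·x^4 + 648·x^6 + 162·x^8)·Dx^2 + (44·x + 116·x^3 + 108·x^5 + 36·x^7)·Dx^3 + (10 + 38·x^2 + 55·x^4 + 36·x^6 + 9·x^8)·Dx^4  (order 4).
h: a_k = 0, 16, 0, -232/3, 0, 406/5, …
ICs: h(0) = 0, h′(0) = 16, h′′(0) = 0, h′′′(0) = -464.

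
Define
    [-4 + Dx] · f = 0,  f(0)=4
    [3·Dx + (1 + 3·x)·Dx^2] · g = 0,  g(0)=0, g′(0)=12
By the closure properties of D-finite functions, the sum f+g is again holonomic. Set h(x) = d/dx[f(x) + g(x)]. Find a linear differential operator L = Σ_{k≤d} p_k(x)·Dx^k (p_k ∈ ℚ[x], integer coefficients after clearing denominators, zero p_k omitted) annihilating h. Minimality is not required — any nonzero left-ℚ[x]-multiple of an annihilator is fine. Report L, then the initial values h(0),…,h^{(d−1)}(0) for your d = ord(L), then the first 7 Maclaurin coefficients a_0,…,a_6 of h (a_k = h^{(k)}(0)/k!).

L = (-120 - 144·x) + (2 - 96·x - 144·x^2)·Dx + (7 + 33·x + 36·x^2)·Dx^2  (order 2).
h: a_k = 28, 28, 236, -460/3, 3428/3, -41692/15, 397756/45, …
ICs: h(0) = 28, h′(0) = 28.

f: a_k = 4, 16, 32, 128/3, 128/3, 512/15, 1024/45, …
g: a_k = 0, 12, -18, 36, -81, 972/5, -486, …
f+g: L₀ = lclm(L_f,L_g), ord ≤ 1+2.
Differentiate: ansatz ord ≤ ord L₀ ⇒ L.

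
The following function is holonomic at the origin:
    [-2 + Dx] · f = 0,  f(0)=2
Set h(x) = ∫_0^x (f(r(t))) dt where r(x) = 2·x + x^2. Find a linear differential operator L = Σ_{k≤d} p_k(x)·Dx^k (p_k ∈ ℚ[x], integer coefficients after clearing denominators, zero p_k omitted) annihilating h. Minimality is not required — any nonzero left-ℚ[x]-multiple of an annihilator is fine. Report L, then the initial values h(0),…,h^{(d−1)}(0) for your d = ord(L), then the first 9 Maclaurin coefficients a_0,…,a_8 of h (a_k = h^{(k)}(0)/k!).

L = (-4 - 4·x)·Dx + Dx^2  (order 2).
h: a_k = 0, 2, 4, 20/3, 28/3, 172/15, 568/45, 3992/315, 740/63, …
ICs: h(0) = 0, h′(0) = 2.

f: a_k = 2, 4, 4, 8/3, 4/3, 8/15, 8/45, 16/315, 4/315, …
L₀ from L_f via x↦r, Dx↦r'^{-1}Dx.
∫: right-multiply L₀ by Dx.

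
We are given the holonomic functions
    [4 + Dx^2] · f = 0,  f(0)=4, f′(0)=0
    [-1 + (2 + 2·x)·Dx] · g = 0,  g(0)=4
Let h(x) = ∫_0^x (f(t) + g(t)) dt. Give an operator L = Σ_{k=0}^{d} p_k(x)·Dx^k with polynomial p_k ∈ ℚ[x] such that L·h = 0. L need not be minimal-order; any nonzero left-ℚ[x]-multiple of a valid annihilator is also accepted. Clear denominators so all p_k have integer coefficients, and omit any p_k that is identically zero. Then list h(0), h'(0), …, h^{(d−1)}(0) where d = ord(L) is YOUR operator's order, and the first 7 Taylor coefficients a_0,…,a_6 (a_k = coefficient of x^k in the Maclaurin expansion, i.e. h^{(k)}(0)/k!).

L = (-76 - 128·x - 64·x^2)·Dx + (120 + 376·x + 384·x^2 + 128·x^3)·Dx^2 + (-19 - 32·x - 16·x^2)·Dx^3 + (30 + 94·x + 96·x^2 + 32·x^3)·Dx^4  (order 4).
h: a_k = 0, 8, 1, -17/6, 1/16, 241/480, 7/384, …
ICs: h(0) = 0, h′(0) = 8, h′′(0) = 2, h′′′(0) = -17.

f: a_k = 4, 0, -8, 0, 8/3, 0, -16/45, …
g: a_k = 4, 2, -1/2, 1/4, -5/32, 7/64, -21/256, …
f+g: L₀ = lclm(L_f,L_g), ord ≤ 2+1.
∫: right-multiply L₀ by Dx.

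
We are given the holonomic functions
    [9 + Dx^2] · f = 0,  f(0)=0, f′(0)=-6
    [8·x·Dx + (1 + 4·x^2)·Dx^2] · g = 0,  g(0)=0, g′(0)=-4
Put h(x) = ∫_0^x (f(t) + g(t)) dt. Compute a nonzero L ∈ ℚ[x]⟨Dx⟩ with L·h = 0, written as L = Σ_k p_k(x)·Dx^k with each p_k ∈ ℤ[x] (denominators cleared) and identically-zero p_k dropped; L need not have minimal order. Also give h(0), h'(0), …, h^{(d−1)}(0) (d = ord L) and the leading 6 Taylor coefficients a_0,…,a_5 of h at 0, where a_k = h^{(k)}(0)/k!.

f: a_k = 0, -6, 0, 9, 0, -81/20, …
g: a_k = 0, -4, 0, 16/3, 0, -64/5, …
f+g: L₀ = lclm(L_f,L_g), ord ≤ 2+2.
∫: right-multiply L₀ by Dx.
L = (-2808·x + 19008·x^3 + 10368·x^5)·Dx^2 + (9 + 1548·x^2 + 7344·x^4 + 5184·x^6)·Dx^3 + (-312·x + 2112·x^3 + 1152·x^5)·Dx^4 + (1 + 172·x^2 + 816·x^4 + 576·x^6)·Dx^5  (order 5).
h: a_k = 0, 0, -5, 0, 43/12, 0, …
ICs: h(0) = 0, h′(0) = 0, h′′(0) = -10, h′′′(0) = 0, h′′′′(0) = 86.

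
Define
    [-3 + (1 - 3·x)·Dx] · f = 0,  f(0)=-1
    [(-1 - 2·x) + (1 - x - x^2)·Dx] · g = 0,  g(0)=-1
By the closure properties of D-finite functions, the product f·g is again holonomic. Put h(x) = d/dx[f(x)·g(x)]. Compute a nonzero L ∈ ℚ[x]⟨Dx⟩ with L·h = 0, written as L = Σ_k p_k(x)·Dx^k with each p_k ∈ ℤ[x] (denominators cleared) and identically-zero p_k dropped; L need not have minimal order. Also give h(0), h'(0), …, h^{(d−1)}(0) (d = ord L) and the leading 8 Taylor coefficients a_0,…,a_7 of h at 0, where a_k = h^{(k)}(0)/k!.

L = (28 - 66·x - 48·x^2 + 96·x^3 + 108·x^4) + (-4 + 20·x - 15·x^2 - 40·x^3 + 30·x^4 + 27·x^5)·Dx  (order 1).
h: a_k = 4, 28, 135, 560, 2140, 7782, 27384, 94160, …
ICs: h(0) = 4.

f: a_k = -1, -3, -9, -27, -81, -243, -729, -2187, …
g: a_k = -1, -1, -2, -3, -5, -8, -13, -21, …
L₀ := L_f ⊗_s L_g (sym. prod.), ord ≤ 1.
h=h₀': d/dx-closure on L₀ ⇒ L.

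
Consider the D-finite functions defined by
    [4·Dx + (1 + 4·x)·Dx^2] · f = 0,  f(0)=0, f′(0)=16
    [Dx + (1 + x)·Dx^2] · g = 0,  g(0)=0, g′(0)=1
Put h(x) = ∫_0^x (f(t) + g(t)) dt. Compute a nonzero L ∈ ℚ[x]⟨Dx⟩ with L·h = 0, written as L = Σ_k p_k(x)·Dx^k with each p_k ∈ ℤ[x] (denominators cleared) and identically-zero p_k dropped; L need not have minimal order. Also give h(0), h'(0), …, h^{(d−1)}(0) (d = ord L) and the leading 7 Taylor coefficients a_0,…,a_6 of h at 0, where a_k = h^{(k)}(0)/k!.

L = 8·Dx^2 + (10 + 16·x)·Dx^3 + (1 + 5·x + 4·x^2)·Dx^4  (order 4).
h: a_k = 0, 0, 17/2, -65/6, 257/12, -205/4, 4097/30, …
ICs: h(0) = 0, h′(0) = 0, h′′(0) = 17, h′′′(0) = -65.

f: a_k = 0, 16, -32, 256/3, -256, 4096/5, -8192/3, …
g: a_k = 0, 1, -1/2, 1/3, -1/4, 1/5, -1/6, …
f+g: L₀ = lclm(L_f,L_g), ord ≤ 2+2.
∫: right-multiply L₀ by Dx.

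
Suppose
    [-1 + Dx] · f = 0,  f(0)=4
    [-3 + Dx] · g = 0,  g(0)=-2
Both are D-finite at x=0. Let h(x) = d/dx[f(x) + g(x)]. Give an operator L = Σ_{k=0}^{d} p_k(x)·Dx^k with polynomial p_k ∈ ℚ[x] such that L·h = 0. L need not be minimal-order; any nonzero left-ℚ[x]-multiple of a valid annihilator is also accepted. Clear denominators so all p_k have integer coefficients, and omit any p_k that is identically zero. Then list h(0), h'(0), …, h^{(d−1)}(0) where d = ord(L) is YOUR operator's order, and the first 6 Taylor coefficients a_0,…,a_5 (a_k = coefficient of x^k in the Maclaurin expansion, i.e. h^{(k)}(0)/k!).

L = 3 - 4·Dx + Dx^2  (order 2).
h: a_k = -2, -14, -25, -79/3, -241/12, -727/60, …
ICs: h(0) = -2, h′(0) = -14.

f: a_k = 4, 4, 2, 2/3, 1/6, 1/30, …
g: a_k = -2, -6, -9, -9, -27/4, -81/20, …
Weyl lclm of L_f,L_g ⇒ L₀ (ord ≤ 2).
h=h₀': d/dx-closure on L₀ ⇒ L.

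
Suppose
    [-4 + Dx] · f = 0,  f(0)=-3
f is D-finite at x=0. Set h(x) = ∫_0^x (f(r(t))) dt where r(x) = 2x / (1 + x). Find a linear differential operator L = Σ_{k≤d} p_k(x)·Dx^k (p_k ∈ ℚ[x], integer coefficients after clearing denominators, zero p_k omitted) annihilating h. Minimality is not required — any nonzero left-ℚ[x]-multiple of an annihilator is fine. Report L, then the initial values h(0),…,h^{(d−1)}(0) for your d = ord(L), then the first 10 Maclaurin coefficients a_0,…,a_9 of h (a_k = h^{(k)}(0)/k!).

L = -8·Dx + (1 + 2·x + x^2)·Dx^2  (order 2).
h: a_k = 0, -3, -12, -24, -22, -8/5, 44/5, -184/105, -403/105, 376/105, …
ICs: h(0) = 0, h′(0) = -3.

f: a_k = -3, -12, -24, -32, -32, -128/5, -256/15, -1024/105, -512/105, -2048/945, …
Change of var in L_f (x↦r) gives L₀.
Integrate: L := L₀·Dx.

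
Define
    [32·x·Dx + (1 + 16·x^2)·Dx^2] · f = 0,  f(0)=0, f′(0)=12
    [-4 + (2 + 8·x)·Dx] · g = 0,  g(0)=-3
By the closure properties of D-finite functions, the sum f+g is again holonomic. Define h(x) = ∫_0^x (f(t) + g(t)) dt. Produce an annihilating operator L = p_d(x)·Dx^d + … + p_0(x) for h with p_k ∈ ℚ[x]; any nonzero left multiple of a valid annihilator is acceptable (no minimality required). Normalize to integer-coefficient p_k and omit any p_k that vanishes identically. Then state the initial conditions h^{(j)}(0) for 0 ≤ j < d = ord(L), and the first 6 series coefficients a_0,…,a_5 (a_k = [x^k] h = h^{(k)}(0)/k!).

f: a_k = 0, 12, 0, -64, 0, 3072/5, …
g: a_k = -3, -6, 6, -12, 30, -84, …
L₀ := lclm(L_f,L_g); ord L₀ ≤ 2+1.
h=∫₀ˣh₀: take L = L₀·Dx.
L = (-32 - 320·x + 1536·x^2 + 3072·x^3)·Dx^2 + (-22 - 128·x + 320·x^2 + 6144·x^3 + 10752·x^4)·Dx^3 + (-1 + 12·x + 96·x^2 + 384·x^3 + 1792·x^4 + 3072·x^5)·Dx^4  (order 4).
h: a_k = 0, -3, 3, 2, -19, 6, …
ICs: h(0) = 0, h′(0) = -3, h′′(0) = 6, h′′′(0) = 12.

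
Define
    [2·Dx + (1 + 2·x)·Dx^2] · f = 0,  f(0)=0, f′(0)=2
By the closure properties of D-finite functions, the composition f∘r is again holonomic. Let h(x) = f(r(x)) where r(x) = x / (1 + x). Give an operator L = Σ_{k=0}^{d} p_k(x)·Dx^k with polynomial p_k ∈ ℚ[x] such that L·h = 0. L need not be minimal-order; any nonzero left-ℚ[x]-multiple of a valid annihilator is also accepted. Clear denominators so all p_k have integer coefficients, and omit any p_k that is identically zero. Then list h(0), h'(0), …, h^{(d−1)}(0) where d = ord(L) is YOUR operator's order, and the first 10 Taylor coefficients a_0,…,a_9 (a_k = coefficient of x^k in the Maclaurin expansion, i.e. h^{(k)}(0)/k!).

L = (4 + 6·x)·Dx + (1 + 4·x + 3·x^2)·Dx^2  (order 2).
h: a_k = 0, 2, -4, 26/3, -20, 242/5, -364/3, 2186/7, -820, 19682/9, …
ICs: h(0) = 0, h′(0) = 2.

f: a_k = 0, 2, -2, 8/3, -4, 32/5, -32/3, 128/7, -32, 512/9, …
f∘r: x↦r, Dx↦Dx/r' in L_f ⇒ L₀.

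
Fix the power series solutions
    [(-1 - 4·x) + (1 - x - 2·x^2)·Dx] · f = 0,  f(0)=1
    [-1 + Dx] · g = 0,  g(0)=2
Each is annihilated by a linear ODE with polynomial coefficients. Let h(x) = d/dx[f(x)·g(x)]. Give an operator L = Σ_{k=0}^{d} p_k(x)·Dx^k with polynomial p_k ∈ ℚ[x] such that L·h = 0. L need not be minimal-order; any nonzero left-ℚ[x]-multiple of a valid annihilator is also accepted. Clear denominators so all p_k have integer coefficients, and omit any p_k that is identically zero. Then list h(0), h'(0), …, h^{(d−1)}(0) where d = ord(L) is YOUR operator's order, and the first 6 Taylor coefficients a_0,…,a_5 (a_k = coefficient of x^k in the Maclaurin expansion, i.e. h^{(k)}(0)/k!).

L = (9 + 16·x + 9·x^2 - 12·x^3 + 4·x^4) + (-2 - x + 9·x^2 + 4·x^3 - 4·x^4)·Dx  (order 1).
h: a_k = 4, 18, 52, 425/3, 701/2, 50737/60, …
ICs: h(0) = 4.

f: a_k = 1, 1, 3, 5, 11, 21, …
g: a_k = 2, 2, 1, 1/3, 1/12, 1/60, …
h₀=f·g: eliminate ⇒ L₀, order ≤ 1·1.
Differentiate: ansatz ord ≤ ord L₀ ⇒ L.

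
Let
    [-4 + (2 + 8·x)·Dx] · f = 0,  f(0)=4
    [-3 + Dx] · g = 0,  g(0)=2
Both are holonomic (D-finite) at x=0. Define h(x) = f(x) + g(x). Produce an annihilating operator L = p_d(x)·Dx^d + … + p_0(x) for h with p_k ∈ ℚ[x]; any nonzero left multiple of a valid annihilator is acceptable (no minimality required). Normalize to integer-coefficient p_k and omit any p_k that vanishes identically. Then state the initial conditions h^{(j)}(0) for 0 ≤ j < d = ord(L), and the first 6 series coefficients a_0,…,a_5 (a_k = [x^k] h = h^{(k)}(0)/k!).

L = (30 + 72·x) + (-13 - 72·x - 144·x^2)·Dx + (1 + 16·x + 48·x^2)·Dx^2  (order 2).
h: a_k = 6, 14, 1, 25, -133/4, 2321/20, …
ICs: h(0) = 6, h′(0) = 14.

f: a_k = 4, 8, -8, 16, -40, 112, …
g: a_k = 2, 6, 9, 9, 27/4, 81/20, …
h₀=f+g: left-lcm gives L₀, ord ≤ 2.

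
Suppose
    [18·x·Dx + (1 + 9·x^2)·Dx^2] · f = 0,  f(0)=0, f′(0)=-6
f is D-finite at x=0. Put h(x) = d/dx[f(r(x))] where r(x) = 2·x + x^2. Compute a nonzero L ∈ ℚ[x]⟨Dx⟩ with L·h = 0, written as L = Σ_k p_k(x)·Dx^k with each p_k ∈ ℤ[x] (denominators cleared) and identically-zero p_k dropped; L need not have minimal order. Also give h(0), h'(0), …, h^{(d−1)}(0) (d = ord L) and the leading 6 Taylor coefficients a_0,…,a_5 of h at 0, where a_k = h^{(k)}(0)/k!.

L = (-1 + 72·x + 144·x^2 + 108·x^3 + 27·x^4) + (1 + x + 36·x^2 + 72·x^3 + 45·x^4 + 9·x^5)·Dx  (order 1).
h: a_k = -12, -12, 432, 864, -15012, -46548, …
ICs: h(0) = -12.

f: a_k = 0, -6, 0, 18, 0, -486/5, …
f∘r: x↦r, Dx↦Dx/r' in L_f ⇒ L₀.
h=h₀': d/dx-closure on L₀ ⇒ L.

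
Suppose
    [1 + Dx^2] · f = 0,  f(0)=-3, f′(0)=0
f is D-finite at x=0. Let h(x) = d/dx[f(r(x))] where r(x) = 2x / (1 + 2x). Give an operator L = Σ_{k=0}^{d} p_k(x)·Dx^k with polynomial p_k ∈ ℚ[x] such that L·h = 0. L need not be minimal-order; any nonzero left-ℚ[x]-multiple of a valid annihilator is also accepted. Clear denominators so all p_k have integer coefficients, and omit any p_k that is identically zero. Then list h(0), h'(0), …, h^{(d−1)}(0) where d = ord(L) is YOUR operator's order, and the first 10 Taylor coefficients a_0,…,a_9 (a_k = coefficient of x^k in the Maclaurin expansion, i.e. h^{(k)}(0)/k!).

f: a_k = -3, 0, 3/2, 0, -1/8, 0, 1/240, 0, -1/13440, 0, …
L₀ from L_f via x↦r, Dx↦r'^{-1}Dx.
Derive L from L₀ (diff closure).
L = (28 + 96·x + 96·x^2) + (12 + 72·x + 144·x^2 + 96·x^3)·Dx + (1 + 8·x + 24·x^2 + 32·x^3 + 16·x^4)·Dx^2  (order 2).
h: a_k = 0, 12, -72, 280, -880, 12008/5, -29232/5, 267184/21, -843936/35, 34084808/945, …
ICs: h(0) = 0, h′(0) = 12.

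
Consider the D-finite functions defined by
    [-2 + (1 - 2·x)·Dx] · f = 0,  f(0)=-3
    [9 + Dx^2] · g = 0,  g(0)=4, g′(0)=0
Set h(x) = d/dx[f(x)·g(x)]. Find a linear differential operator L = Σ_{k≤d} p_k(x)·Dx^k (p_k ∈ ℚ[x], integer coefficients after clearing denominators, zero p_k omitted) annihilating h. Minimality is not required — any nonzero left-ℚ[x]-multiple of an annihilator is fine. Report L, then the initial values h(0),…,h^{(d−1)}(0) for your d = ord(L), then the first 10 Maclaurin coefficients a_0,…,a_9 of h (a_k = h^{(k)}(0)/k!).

f: a_k = -3, -6, -12, -24, -48, -96, -192, -384, -768, -1536, …
g: a_k = 4, 0, -18, 0, 27/2, 0, -81/20, 0, 729/1120, 0, …
Sym-product of L_f,L_g gives L₀ (≤ ord 2).
h₀' ⇒ L via d/dx closure of L₀.
L = (1 - 36·x + 36·x^2) + (-4 + 8·x)·Dx + (1 - 4·x + 4·x^2)·Dx^2  (order 2).
h: a_k = -24, 12, 36, -66, -165, -3231/10, -7539/10, -48687/28, -438183/112, -9735213/1120, …
ICs: h(0) = -24, h′(0) = 12.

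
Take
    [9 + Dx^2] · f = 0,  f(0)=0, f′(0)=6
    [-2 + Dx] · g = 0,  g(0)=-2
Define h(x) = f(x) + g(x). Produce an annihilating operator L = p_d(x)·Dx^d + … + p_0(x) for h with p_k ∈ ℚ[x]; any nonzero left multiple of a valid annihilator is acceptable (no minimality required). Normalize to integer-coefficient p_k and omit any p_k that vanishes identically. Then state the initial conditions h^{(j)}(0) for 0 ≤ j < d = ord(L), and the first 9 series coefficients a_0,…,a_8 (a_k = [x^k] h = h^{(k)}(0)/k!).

f: a_k = 0, 6, 0, -9, 0, 81/20, 0, -243/280, 0, …
g: a_k = -2, -4, -4, -8/3, -4/3, -8/15, -8/45, -16/315, -4/315, …
h₀=f+g: left-lcm gives L₀, ord ≤ 3.
L = -18 + 9·Dx - 2·Dx^2 + Dx^3  (order 3).
h: a_k = -2, 2, -4, -35/3, -4/3, 211/60, -8/45, -463/504, -4/315, …
ICs: h(0) = -2, h′(0) = 2, h′′(0) = -8.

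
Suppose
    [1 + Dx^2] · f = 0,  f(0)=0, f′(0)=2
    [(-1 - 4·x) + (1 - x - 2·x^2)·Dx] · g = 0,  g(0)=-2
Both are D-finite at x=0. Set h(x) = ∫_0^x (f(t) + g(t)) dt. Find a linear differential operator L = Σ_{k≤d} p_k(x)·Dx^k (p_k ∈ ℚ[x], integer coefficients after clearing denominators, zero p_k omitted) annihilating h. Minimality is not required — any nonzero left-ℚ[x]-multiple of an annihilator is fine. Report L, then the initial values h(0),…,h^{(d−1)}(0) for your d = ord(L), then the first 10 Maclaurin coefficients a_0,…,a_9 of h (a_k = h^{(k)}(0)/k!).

L = (-31 - 146·x - 133·x^2 - 184·x^3 - 20·x^4 - 16·x^5)·Dx + (7 + 3·x - 3·x^2 - 37·x^3 - 42·x^4 - 12·x^5 - 8·x^6)·Dx^2 + (-31 - 146·x - 133·x^2 - 184·x^3 - 20·x^4 - 16·x^5)·Dx^3 + (7 + 3·x - 3·x^2 - 37·x^3 - 42·x^4 - 12·x^5 - 8·x^6)·Dx^4  (order 4).
h: a_k = 0, -2, 0, -2, -31/12, -22/5, -2519/360, -86/7, -428401/20160, -38, …
ICs: h(0) = 0, h′(0) = -2, h′′(0) = 0, h′′′(0) = -12.

f: a_k = 0, 2, 0, -1/3, 0, 1/60, 0, -1/2520, 0, 1/181440, …
g: a_k = -2, -2, -6, -10, -22, -42, -86, -170, -342, -682, …
Weyl lclm of L_f,L_g ⇒ L₀ (ord ≤ 3).
h=∫h₀ ⇒ L = L₀·Dx.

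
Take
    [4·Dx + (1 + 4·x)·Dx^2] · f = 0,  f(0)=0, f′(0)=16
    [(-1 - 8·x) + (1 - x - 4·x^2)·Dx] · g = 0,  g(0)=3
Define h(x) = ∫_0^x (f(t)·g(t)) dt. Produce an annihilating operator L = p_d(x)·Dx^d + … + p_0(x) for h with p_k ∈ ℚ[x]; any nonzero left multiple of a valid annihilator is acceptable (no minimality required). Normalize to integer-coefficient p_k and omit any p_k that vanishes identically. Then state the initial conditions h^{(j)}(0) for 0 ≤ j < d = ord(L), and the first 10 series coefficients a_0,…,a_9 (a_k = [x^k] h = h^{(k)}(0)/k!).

f: a_k = 0, 16, -32, 256/3, -256, 4096/5, -8192/3, 65536/7, -32768, 1048576/9, …
g: a_k = 3, 3, 15, 27, 87, 195, 543, 1323, 3495, 8787, …
Sym-product of L_f,L_g gives L₀ (≤ ord 2).
h=∫h₀ ⇒ L = L₀·Dx.
L = (12 + 64·x)·Dx + (-2 + 28·x + 80·x^2)·Dx^2 + (-1 - 3·x + 8·x^2 + 16·x^3)·Dx^3  (order 3).
h: a_k = 0, 0, 24, -16, 100, -112, 8744/15, -34672/35, 30750/7, -3181456/315, …
ICs: h(0) = 0, h′(0) = 0, h′′(0) = 48.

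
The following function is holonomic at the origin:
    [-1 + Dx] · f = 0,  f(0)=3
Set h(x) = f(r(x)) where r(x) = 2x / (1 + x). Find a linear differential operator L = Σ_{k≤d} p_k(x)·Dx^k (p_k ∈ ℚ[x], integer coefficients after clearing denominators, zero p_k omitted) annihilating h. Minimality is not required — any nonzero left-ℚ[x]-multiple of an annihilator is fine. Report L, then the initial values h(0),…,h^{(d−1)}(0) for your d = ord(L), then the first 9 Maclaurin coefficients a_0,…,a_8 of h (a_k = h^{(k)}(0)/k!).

L = -2 + (1 + 2·x + x^2)·Dx  (order 1).
h: a_k = 3, 6, 0, -2, 2, -6/5, 4/15, 10/21, -32/35, …
ICs: h(0) = 3.

f: a_k = 3, 3, 3/2, 1/2, 1/8, 1/40, 1/240, 1/1680, 1/13440, …
Substitute x→r, Dx→(1/r')Dx; clear ⇒ L₀.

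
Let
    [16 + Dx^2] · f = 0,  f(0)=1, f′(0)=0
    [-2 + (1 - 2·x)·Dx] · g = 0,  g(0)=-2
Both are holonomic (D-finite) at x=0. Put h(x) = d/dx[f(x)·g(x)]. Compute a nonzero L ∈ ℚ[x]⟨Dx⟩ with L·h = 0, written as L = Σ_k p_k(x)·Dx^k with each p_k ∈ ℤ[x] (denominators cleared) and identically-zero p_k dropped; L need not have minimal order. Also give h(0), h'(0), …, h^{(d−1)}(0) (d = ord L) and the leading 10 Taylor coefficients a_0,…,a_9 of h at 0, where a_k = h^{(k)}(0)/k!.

f: a_k = 1, 0, -8, 0, 32/3, 0, -256/45, 0, 512/315, 0, …
g: a_k = -2, -4, -8, -16, -32, -64, -128, -256, -512, -1024, …
f·g: L₀ = L_f ⊗_s L_g, ord ≤ 2·1.
h₀' ⇒ L via d/dx closure of L₀.
L = (8 - 64·x + 64·x^2) + (-4 + 8·x)·Dx + (1 - 4·x + 4·x^2)·Dx^2  (order 2).
h: a_k = -4, 16, 48, 128/3, 320/3, 4864/15, 34048/45, 536576/315, 134144/35, 24162304/2835, …
ICs: h(0) = -4, h′(0) = 16.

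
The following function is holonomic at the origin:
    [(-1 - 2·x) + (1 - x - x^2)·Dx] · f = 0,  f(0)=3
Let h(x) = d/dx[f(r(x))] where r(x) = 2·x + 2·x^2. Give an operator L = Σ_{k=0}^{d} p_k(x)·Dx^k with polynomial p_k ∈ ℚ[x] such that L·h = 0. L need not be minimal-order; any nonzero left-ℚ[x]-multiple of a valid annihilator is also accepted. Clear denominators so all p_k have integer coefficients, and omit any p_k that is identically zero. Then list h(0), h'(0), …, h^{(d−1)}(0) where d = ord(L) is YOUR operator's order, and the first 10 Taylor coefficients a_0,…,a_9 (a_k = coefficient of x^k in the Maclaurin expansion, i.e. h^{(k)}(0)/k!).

L = (10 + 20·x + 60·x^2 + 80·x^3 + 40·x^4) + (-1 + 10·x^2 + 20·x^3 + 20·x^4 + 8·x^5)·Dx  (order 1).
h: a_k = 6, 60, 360, 1920, 9720, 47088, 221760, 1023360, 4648320, 20853120, …
ICs: h(0) = 6.

f: a_k = 3, 3, 6, 9, 15, 24, 39, 63, 102, 165, …
Change of var in L_f (x↦r) gives L₀.
h₀' ⇒ L via d/dx closure of L₀.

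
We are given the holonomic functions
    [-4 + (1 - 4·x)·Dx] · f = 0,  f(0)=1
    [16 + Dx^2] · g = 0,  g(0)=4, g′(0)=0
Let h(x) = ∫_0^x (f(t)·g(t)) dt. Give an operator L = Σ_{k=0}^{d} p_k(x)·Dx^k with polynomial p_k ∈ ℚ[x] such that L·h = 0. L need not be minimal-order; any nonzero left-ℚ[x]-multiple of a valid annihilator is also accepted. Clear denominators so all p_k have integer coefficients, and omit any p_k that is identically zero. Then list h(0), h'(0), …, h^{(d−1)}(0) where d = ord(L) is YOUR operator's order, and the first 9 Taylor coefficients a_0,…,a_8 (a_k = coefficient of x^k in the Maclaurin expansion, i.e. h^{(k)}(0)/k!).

f: a_k = 1, 4, 16, 64, 256, 1024, 4096, 16384, 65536, …
g: a_k = 4, 0, -32, 0, 128/3, 0, -1024/45, 0, 2048/315, …
f·g: L₀ = L_f ⊗_s L_g, ord ≤ 1·2.
∫: right-multiply L₀ by Dx.
L = (-16 + 64·x)·Dx + 8·Dx^2 + (-1 + 4·x)·Dx^3  (order 3).
h: a_k = 0, 4, 8, 32/3, 32, 1664/15, 3328/9, 398336/315, 199168/45, …
ICs: h(0) = 0, h′(0) = 4, h′′(0) = 16.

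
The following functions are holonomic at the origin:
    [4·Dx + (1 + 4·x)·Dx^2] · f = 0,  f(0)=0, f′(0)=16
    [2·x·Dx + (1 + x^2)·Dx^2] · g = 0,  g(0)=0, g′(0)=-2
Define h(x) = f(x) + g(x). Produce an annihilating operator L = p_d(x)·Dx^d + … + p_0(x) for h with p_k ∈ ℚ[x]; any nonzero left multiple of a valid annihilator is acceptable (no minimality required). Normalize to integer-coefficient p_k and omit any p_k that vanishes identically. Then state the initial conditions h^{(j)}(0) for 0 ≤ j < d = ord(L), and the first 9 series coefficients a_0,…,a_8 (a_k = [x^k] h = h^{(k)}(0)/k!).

L = (-4 - 48·x + 12·x^2 + 16·x^3)·Dx + (-17 - 8·x - 45·x^2 + 24·x^3 + 32·x^4)·Dx^2 + (-2 - 7·x + 4·x^2 + x^3 + 6·x^4 + 8·x^5)·Dx^3  (order 3).
h: a_k = 0, 14, -32, 86, -256, 4094/5, -8192/3, 65538/7, -32768, …
ICs: h(0) = 0, h′(0) = 14, h′′(0) = -64.

f: a_k = 0, 16, -32, 256/3, -256, 4096/5, -8192/3, 65536/7, -32768, …
g: a_k = 0, -2, 0, 2/3, 0, -2/5, 0, 2/7, 0, …
L₀ := lclm(L_f,L_g); ord L₀ ≤ 2+2.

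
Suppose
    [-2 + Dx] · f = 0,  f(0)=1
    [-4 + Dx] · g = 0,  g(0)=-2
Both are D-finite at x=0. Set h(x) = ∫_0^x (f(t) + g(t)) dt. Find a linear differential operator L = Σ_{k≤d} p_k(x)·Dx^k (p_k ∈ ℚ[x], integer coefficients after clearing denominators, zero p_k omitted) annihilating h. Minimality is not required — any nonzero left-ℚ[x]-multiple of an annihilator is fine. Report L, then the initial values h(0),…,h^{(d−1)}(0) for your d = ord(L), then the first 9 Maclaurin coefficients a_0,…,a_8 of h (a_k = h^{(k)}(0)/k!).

L = 8·Dx - 6·Dx^2 + Dx^3  (order 3).
h: a_k = 0, -1, -3, -14/3, -5, -62/15, -14/5, -508/315, -17/21, …
ICs: h(0) = 0, h′(0) = -1, h′′(0) = -6.

f: a_k = 1, 2, 2, 4/3, 2/3, 4/15, 4/45, 8/315, 2/315, …
g: a_k = -2, -8, -16, -64/3, -64/3, -256/15, -512/45, -2048/315, -1024/315, …
L₀ := lclm(L_f,L_g); ord L₀ ≤ 1+1.
h=∫h₀ ⇒ L = L₀·Dx.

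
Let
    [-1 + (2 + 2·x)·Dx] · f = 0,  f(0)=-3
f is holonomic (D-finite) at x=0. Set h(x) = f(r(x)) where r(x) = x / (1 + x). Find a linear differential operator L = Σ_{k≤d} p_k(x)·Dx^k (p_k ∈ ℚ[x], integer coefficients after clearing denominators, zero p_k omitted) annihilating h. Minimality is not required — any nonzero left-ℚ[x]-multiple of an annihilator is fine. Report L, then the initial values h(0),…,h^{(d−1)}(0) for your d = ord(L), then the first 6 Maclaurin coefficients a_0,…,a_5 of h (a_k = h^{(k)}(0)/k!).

L = -1 + (2 + 6·x + 4·x^2)·Dx  (order 1).
h: a_k = -3, -3/2, 15/8, -39/16, 423/128, -1197/256, …
ICs: h(0) = -3.

f: a_k = -3, -3/2, 3/8, -3/16, 15/128, -21/256, …
f∘r: x↦r, Dx↦Dx/r' in L_f ⇒ L₀.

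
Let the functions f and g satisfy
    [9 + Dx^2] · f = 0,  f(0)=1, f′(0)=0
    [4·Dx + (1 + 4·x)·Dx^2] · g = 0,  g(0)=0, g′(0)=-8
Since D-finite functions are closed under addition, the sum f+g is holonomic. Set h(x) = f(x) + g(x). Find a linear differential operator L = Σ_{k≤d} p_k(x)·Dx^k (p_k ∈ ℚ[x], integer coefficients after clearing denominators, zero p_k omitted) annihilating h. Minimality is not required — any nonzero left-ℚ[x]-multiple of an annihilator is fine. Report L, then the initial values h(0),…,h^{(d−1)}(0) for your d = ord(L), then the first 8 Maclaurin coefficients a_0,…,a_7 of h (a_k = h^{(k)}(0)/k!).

f: a_k = 1, 0, -9/2, 0, 27/8, 0, -81/80, 0, …
g: a_k = 0, -8, 16, -128/3, 128, -2048/5, 4096/3, -32768/7, …
h₀=f+g: left-lcm gives L₀, ord ≤ 4.
L = (3780 + 2592·x + 5184·x^2)·Dx + (369 + 2124·x + 3888·x^2 + 5184·x^3)·Dx^2 + (420 + 288·x + 576·x^2)·Dx^3 + (41 + 236·x + 432·x^2 + 576·x^3)·Dx^4  (order 4).
h: a_k = 1, -8, 23/2, -128/3, 1051/8, -2048/5, 327437/240, -32768/7, …
ICs: h(0) = 1, h′(0) = -8, h′′(0) = 23, h′′′(0) = -256.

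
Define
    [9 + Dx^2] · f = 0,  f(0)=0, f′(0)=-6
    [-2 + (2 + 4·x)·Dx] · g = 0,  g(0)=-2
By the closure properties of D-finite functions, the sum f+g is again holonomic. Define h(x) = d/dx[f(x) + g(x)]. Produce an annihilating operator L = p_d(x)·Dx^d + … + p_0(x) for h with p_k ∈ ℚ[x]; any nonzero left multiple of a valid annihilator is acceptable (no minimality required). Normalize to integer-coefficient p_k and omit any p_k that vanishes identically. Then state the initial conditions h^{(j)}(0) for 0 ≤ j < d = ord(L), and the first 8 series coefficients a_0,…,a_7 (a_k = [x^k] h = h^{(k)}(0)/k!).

f: a_k = 0, -6, 0, 9, 0, -81/20, 0, 243/280, …
g: a_k = -2, -2, 1, -1, 5/4, -7/4, 21/8, -33/8, …
Sum ⇒ L₀ = lclm(L_f,L_g) in ℚ(x)⟨Dx⟩.
Derive L from L₀ (diff closure).
L = (-18 - 27·x - 27·x^2) + (-9 - 45·x - 81·x^2 - 54·x^3)·Dx + (-2 - 3·x - 3·x^2)·Dx^2 + (-1 - 5·x - 9·x^2 - 6·x^3)·Dx^3  (order 3).
h: a_k = -8, 2, 24, 5, -29, 63/4, -114/5, 429/8, …
ICs: h(0) = -8, h′(0) = 2, h′′(0) = 48.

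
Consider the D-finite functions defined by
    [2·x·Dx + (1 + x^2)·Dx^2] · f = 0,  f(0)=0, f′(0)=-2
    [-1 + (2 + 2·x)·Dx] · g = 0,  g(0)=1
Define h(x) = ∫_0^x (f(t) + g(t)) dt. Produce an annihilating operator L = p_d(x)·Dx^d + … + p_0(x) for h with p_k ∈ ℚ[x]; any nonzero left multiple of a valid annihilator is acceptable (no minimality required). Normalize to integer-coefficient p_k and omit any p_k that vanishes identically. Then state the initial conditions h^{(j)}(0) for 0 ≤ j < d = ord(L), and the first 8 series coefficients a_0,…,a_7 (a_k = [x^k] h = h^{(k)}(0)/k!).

L = (-4 - 10·x + 12·x^2 + 6·x^3)·Dx^2 + (-11 - 16·x + 10·x^2 + 48·x^3 + 21·x^4)·Dx^3 + (-2 + 6·x + 12·x^2 + 12·x^3 + 14·x^4 + 6·x^5)·Dx^4  (order 4).
h: a_k = 0, 1, -3/4, -1/24, 35/192, -1/128, -159/2560, -3/1024, …
ICs: h(0) = 0, h′(0) = 1, h′′(0) = -3/2, h′′′(0) = -1/4.

f: a_k = 0, -2, 0, 2/3, 0, -2/5, 0, 2/7, …
g: a_k = 1, 1/2, -1/8, 1/16, -5/128, 7/256, -21/1024, 33/2048, …
h₀=f+g: left-lcm gives L₀, ord ≤ 3.
∫: right-multiply L₀ by Dx.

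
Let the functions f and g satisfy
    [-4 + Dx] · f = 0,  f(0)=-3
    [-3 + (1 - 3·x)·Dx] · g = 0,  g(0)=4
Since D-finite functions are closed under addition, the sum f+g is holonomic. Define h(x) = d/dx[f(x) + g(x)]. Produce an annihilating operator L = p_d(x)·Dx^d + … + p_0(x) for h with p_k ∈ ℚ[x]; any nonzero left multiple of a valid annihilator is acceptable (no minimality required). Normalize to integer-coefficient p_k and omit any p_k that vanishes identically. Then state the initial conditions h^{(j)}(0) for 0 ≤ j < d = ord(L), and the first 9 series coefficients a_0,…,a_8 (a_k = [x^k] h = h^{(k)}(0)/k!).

f: a_k = -3, -12, -24, -32, -32, -128/5, -256/15, -1024/105, -512/105, …
g: a_k = 4, 12, 36, 108, 324, 972, 2916, 8748, 26244, …
h₀=f+g: left-lcm gives L₀, ord ≤ 2.
Derive L from L₀ (diff closure).
L = (60 + 144·x) + (-19 - 48·x + 72·x^2)·Dx + (1 + 3·x - 18·x^2)·Dx^2  (order 2).
h: a_k = 0, 24, 228, 1168, 4732, 86968/5, 917516/15, 22040864/105, 74399692/105, …
ICs: h(0) = 0, h′(0) = 24.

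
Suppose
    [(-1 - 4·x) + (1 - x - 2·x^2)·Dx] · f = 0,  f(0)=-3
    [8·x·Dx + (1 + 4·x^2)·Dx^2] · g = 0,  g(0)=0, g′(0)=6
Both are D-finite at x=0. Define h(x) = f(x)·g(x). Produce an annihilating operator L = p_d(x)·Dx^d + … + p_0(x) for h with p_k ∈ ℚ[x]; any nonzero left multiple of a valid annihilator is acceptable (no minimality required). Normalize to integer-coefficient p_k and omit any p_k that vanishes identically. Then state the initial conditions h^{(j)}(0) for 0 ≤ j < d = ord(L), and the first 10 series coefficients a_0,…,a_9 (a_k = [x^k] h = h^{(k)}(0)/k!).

L = (4 + 8·x + 48·x^2) + (2 + 16·x^2 + 48·x^3)·Dx + (-1 + x - 2·x^2 + 4·x^3 + 8·x^4)·Dx^2  (order 2).
h: a_k = 0, -18, -18, -30, -66, -918/5, -1578/5, -18138/35, -8046/7, -94426/35, …
ICs: h(0) = 0, h′(0) = -18.

f: a_k = -3, -3, -9, -15, -33, -63, -129, -255, -513, -1023, …
g: a_k = 0, 6, 0, -8, 0, 96/5, 0, -384/7, 0, 512/3, …
Product ⇒ symmetric product L₀, ord ≤ 2.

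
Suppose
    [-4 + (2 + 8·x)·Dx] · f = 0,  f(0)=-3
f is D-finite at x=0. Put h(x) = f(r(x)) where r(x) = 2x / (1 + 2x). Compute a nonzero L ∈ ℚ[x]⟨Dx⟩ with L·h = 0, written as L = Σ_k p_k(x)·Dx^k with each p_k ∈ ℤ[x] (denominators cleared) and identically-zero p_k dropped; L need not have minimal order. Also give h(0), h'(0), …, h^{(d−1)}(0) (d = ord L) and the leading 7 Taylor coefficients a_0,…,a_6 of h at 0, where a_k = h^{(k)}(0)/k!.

L = -4 + (1 + 12·x + 20·x^2)·Dx  (order 1).
h: a_k = -3, -12, 48, -240, 1440, -9792, 72192, …
ICs: h(0) = -3.

f: a_k = -3, -6, 6, -12, 30, -84, 252, …
f∘r: x↦r, Dx↦Dx/r' in L_f ⇒ L₀.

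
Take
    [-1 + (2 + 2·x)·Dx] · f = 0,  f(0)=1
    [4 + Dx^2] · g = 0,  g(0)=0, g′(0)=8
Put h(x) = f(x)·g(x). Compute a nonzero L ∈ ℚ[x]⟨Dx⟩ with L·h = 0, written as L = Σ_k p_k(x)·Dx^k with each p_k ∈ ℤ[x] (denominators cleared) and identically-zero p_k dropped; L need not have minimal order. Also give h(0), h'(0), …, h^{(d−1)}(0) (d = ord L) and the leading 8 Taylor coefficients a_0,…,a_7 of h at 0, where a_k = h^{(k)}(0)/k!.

f: a_k = 1, 1/2, -1/8, 1/16, -5/128, 7/256, -21/1024, 33/2048, …
g: a_k = 0, 8, 0, -16/3, 0, 16/15, 0, -32/315, …
Sym-product of L_f,L_g gives L₀ (≤ ord 2).
L = (19 + 32·x + 16·x^2) + (-4 - 4·x)·Dx + (4 + 8·x + 4·x^2)·Dx^2  (order 2).
h: a_k = 0, 8, 4, -19/3, -13/6, 341/240, 67/160, -7687/40320, …
ICs: h(0) = 0, h′(0) = 8.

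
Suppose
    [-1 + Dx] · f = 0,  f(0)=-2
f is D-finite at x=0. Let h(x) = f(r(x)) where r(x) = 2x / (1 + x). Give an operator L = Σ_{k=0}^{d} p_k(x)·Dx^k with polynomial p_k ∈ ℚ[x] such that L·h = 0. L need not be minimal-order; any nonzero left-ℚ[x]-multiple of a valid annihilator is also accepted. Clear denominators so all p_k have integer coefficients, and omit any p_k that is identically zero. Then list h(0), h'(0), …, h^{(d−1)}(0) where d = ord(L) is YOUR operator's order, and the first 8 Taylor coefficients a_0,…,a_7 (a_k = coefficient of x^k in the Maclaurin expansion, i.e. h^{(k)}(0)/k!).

L = -2 + (1 + 2·x + x^2)·Dx  (order 1).
h: a_k = -2, -4, 0, 4/3, -4/3, 4/5, -8/45, -20/63, …
ICs: h(0) = -2.

f: a_k = -2, -2, -1, -1/3, -1/12, -1/60, -1/360, -1/2520, …
h₀=f(r): pull back L_f along r ⇒ L₀.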